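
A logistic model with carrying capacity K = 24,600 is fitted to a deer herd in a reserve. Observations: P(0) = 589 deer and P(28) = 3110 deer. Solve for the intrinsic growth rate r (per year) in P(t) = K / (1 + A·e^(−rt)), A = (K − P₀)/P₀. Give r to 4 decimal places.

r ≈ 0.0634 per year

A = (24600 − 589)/589 = 40.7657
3110 = 24600/(1 + 40.7657·e^(−r·28)) → e^(−28r) = (7.90997 − 1)/40.7657 = 0.169504
r = −ln(0.169504)/28 = 1.77488/28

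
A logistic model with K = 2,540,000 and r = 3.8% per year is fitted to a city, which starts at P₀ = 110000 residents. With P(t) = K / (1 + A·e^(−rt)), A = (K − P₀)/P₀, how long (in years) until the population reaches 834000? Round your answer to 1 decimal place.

A = (2540000 − 110000)/110000 = 22.09091
834000 = 2540000/(1 + 22.09091·e^(−0.038t)) → 1 + 22.09091·e^(−0.038t) = 3.04556
e^(−0.038t) = 0.092598 → t = ln(10.79942)/0.038 = 2.37949/0.038

t ≈ 62.6 years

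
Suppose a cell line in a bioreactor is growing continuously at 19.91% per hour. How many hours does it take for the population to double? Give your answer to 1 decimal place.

doubling time ≈ 3.5 hours

doubling time = ln(2) / |r| = 0.69315 / 0.1991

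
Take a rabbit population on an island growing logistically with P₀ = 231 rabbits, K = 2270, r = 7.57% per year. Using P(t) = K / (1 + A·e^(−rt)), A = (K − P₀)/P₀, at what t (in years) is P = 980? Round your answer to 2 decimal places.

A = (2270 − 231)/231 = 8.82684
980 = 2270/(1 + 8.82684·e^(−0.0757t)) → 1 + 8.82684·e^(−0.0757t) = 2.31633
e^(−0.0757t) = 0.149128 → t = ln(6.70566)/0.0757 = 1.90295/0.0757

t ≈ 25.14 years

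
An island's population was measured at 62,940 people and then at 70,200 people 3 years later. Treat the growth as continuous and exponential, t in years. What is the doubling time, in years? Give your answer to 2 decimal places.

doubling time ≈ 19.05 years

r = ln(70200/62940) / 3 = ln(1.11535) / 3 ≈ 0.036389 per year
doubling time = ln 2 / |r| = 0.69315 / 0.036389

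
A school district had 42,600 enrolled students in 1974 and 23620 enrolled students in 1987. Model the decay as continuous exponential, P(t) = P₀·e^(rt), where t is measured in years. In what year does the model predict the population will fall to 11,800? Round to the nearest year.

r = ln(23620/42600) / 13 = -0.58976/13 ≈ -0.045366 per year
t = ln(11800/42600) / r = -1.28375/-0.045366 ≈ 28.3 years after 1974

year 2002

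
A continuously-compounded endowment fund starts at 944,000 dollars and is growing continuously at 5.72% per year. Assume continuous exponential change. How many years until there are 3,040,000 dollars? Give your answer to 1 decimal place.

3040000 = 944000 · e^(0.0572·t)
t = ln(3040000/944000) / 0.0572 = ln(3.22034) / 0.0572 = 1.16949 / 0.0572

t ≈ 20.4 years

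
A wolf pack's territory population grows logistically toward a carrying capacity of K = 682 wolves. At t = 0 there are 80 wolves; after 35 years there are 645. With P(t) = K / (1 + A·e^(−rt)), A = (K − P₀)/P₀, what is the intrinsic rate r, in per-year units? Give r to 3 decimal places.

A = (682 − 80)/80 = 7.525
645 = 682/(1 + 7.525·e^(−r·35)) → e^(−35r) = (1.05736 − 1)/7.525 = 0.007623
r = −ln(0.007623)/35 = 4.87656/35

r ≈ 0.139 per year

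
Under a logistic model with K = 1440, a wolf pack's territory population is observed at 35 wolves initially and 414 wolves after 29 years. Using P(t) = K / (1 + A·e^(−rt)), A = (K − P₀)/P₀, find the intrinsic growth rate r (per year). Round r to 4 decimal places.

A = (1440 − 35)/35 = 40.14286
414 = 1440/(1 + 40.14286·e^(−r·29)) → e^(−29r) = (3.47826 − 1)/40.14286 = 0.061736
r = −ln(0.061736)/29 = 2.78489/29

r ≈ 0.0960 per year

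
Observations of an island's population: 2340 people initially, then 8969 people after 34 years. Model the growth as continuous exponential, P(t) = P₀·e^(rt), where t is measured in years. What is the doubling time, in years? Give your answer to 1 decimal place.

r = ln(8969/2340) / 34 = ln(3.83291) / 34 ≈ 0.039518 per year
doubling time = ln 2 / |r| = 0.69315 / 0.039518

doubling time ≈ 17.5 years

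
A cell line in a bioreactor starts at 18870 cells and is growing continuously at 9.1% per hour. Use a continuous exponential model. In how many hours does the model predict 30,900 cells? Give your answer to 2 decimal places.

t ≈ 5.42 hours

30900 = 18870 · e^(0.091·t)
t = ln(30900/18870) / 0.091 = ln(1.63752) / 0.091 = 0.49318 / 0.091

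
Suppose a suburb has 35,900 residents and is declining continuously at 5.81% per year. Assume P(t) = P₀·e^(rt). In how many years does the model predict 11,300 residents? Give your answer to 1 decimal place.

t ≈ 19.9 years

11300 = 35900 · e^(-0.0581·t)
t = ln(11300/35900) / -0.0581 = ln(0.31476) / -0.0581 = -1.15593 / -0.0581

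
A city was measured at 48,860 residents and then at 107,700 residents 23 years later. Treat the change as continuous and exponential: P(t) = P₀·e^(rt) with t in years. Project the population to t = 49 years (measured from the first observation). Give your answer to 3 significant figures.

r = ln(107700/48860) / 23 ≈ 0.034365 per year
P(49) = 48860 · e^(0.034365·49) = 48860 · 5.38639 ≈ 263179.03

≈ 263,000 residents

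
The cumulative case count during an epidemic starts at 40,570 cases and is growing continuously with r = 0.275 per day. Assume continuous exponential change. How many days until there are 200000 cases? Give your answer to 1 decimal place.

t ≈ 5.8 days

200000 = 40570 · e^(0.275·t)
t = ln(200000/40570) / 0.275 = ln(4.92975) / 0.275 = 1.59529 / 0.275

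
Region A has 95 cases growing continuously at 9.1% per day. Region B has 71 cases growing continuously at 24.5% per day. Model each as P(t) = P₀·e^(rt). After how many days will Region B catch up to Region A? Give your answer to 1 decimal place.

t ≈ 1.9 days

95·e^(0.091t) = 71·e^(0.245t)
95/71 = e^((0.245 − 0.091)t) → ln(1.33803) = 0.154·t
t = 0.2912 / 0.154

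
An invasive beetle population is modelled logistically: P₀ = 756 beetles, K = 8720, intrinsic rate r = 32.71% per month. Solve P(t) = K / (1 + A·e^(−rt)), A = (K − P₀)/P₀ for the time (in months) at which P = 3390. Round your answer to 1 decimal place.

t ≈ 5.8 months

A = (8720 − 756)/756 = 10.53439
3390 = 8720/(1 + 10.53439·e^(−0.3271t)) → 1 + 10.53439·e^(−0.3271t) = 2.57227
e^(−0.3271t) = 0.149251 → t = ln(6.70011)/0.3271 = 1.90212/0.3271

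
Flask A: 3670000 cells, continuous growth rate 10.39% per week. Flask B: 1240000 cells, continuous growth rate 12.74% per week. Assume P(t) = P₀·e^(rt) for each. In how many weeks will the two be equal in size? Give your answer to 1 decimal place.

t ≈ 46.2 weeks

3670000·e^(0.1039t) = 1240000·e^(0.1274t)
3670000/1240000 = e^((0.1274 − 0.1039)t) → ln(2.95968) = 0.0235·t
t = 1.08508 / 0.0235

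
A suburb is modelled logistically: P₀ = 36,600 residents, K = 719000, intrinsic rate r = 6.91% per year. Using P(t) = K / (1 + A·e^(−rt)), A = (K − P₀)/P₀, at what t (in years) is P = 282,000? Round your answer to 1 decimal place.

A = (719000 − 36600)/36600 = 18.64481
282000 = 719000/(1 + 18.64481·e^(−0.0691t)) → 1 + 18.64481·e^(−0.0691t) = 2.54965
e^(−0.0691t) = 0.083114 → t = ln(12.03166)/0.0691 = 2.48754/0.0691

t ≈ 36.0 years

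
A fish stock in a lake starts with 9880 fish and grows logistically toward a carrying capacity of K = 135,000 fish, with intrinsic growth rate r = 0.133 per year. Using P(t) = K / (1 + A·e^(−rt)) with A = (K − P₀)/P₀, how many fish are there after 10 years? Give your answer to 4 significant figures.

≈ 31,040 fish

A = (135000 − 9880)/9880 = 12.66397
P(10) = 135000 / (1 + 12.66397·e^(−0.133·10)) = 135000 / (1 + 12.66397·0.264477)
= 135000 / 4.34933 ≈ 31039.25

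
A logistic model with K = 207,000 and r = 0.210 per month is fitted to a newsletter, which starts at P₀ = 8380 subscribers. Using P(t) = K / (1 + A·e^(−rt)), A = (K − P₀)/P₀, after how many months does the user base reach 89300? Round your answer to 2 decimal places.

t ≈ 13.76 months

A = (207000 − 8380)/8380 = 23.70167
89300 = 207000/(1 + 23.70167·e^(−0.21t)) → 1 + 23.70167·e^(−0.21t) = 2.31803
e^(−0.21t) = 0.055609 → t = ln(17.98266)/0.21 = 2.88941/0.21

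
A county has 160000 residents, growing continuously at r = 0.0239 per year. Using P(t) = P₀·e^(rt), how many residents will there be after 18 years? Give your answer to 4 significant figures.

P(18) = 160000 · e^(0.0239·18) = 160000 · e^(0.4302)
= 160000 · 1.53757 ≈ 246010.4

≈ 246,000 residents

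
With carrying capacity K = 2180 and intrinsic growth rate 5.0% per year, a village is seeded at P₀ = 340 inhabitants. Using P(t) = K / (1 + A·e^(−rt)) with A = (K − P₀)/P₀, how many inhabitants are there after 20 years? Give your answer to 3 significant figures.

≈ 729 inhabitants

A = (2180 − 340)/340 = 5.41176
P(20) = 2180 / (1 + 5.41176·e^(−0.05·20)) = 2180 / (1 + 5.41176·0.367879)
= 2180 / 2.99088 ≈ 728.88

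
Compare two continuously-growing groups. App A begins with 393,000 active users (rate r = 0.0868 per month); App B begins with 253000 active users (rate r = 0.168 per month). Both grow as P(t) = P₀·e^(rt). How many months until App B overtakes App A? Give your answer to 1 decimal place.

t ≈ 5.4 months

393000·e^(0.0868t) = 253000·e^(0.168t)
393000/253000 = e^((0.168 − 0.0868)t) → ln(1.55336) = 0.0812·t
t = 0.44042 / 0.0812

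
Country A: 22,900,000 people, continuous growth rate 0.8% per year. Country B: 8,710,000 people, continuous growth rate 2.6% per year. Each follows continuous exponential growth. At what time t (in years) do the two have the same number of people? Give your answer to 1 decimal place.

22900000·e^(0.008t) = 8710000·e^(0.026t)
22900000/8710000 = e^((0.026 − 0.008)t) → ln(2.62916) = 0.018·t
t = 0.96667 / 0.018

t ≈ 53.7 years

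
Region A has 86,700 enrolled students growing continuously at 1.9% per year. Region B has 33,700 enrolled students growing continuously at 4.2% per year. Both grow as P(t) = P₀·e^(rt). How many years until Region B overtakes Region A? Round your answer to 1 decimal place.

t ≈ 41.1 years

86700·e^(0.019t) = 33700·e^(0.042t)
86700/33700 = e^((0.042 − 0.019)t) → ln(2.5727) = 0.023·t
t = 0.94496 / 0.023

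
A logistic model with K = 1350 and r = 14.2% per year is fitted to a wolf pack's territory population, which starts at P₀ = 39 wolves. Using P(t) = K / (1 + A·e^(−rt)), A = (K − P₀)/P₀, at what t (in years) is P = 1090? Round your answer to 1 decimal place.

A = (1350 − 39)/39 = 33.61538
1090 = 1350/(1 + 33.61538·e^(−0.142t)) → 1 + 33.61538·e^(−0.142t) = 1.23853
e^(−0.142t) = 0.007096 → t = ln(140.92604)/0.142 = 4.94824/0.142

t ≈ 34.8 years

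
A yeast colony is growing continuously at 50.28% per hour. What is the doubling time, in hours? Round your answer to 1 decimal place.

doubling time ≈ 1.4 hours

doubling time = ln(2) / |r| = 0.69315 / 0.5028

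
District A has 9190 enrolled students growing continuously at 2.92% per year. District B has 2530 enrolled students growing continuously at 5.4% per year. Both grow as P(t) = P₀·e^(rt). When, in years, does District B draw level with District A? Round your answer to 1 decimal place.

t ≈ 52.0 years

9190·e^(0.0292t) = 2530·e^(0.054t)
9190/2530 = e^((0.054 − 0.0292)t) → ln(3.63241) = 0.0248·t
t = 1.2899 / 0.0248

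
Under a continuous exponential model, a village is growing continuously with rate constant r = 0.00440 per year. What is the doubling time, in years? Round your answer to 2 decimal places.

doubling time = ln(2) / |r| = 0.69315 / 0.0044

doubling time ≈ 157.53 years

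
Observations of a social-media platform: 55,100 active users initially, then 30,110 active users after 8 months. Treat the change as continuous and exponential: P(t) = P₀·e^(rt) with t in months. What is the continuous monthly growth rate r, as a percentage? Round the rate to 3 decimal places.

30110 = 55100 · e^(r·8)
e^(8r) = 30110/55100 = 0.54646
r = ln(0.54646) / 8 = -0.60429 / 8

r ≈ -7.554% per month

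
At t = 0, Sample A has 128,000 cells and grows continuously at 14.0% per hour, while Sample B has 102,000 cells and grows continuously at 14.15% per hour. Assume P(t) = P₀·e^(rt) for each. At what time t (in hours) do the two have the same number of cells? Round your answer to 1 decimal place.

t ≈ 151.4 hours

128000·e^(0.14t) = 102000·e^(0.1415t)
128000/102000 = e^((0.1415 − 0.14)t) → ln(1.2549) = 0.0015·t
t = 0.22706 / 0.0015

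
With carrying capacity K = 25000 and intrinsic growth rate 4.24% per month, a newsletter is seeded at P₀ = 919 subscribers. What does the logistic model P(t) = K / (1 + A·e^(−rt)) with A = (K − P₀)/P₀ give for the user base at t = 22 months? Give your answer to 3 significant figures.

≈ 2,210 subscribers

A = (25000 − 919)/919 = 26.20348
P(22) = 25000 / (1 + 26.20348·e^(−0.0424·22)) = 25000 / (1 + 26.20348·0.393451)
= 25000 / 11.30977 ≈ 2210.48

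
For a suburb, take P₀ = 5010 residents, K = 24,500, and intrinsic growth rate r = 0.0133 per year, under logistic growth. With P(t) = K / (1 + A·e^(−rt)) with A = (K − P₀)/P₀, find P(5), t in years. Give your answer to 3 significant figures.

≈ 5,280 residents

A = (24500 − 5010)/5010 = 3.89022
P(5) = 24500 / (1 + 3.89022·e^(−0.0133·5)) = 24500 / (1 + 3.89022·0.935663)
= 24500 / 4.63993 ≈ 5280.25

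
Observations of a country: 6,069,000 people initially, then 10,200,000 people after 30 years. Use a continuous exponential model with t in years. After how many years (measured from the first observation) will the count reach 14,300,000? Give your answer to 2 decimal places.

r = ln(10200000/6069000) / 30 ≈ 0.017306 per year
t = ln(14300000/6069000) / r = 0.85707 / 0.017306 ≈ 49.523

t ≈ 49.52 years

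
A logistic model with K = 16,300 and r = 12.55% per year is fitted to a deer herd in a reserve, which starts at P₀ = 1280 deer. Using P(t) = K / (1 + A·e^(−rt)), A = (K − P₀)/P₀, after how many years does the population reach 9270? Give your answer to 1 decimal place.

t ≈ 21.8 years

A = (16300 − 1280)/1280 = 11.73438
9270 = 16300/(1 + 11.73438·e^(−0.1255t)) → 1 + 11.73438·e^(−0.1255t) = 1.75836
e^(−0.1255t) = 0.064627 → t = ln(15.47335)/0.1255 = 2.73912/0.1255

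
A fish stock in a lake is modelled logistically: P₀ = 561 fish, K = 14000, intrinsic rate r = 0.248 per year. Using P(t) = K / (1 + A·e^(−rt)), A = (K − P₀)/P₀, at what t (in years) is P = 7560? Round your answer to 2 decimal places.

A = (14000 − 561)/561 = 23.95544
7560 = 14000/(1 + 23.95544·e^(−0.248t)) → 1 + 23.95544·e^(−0.248t) = 1.85185
e^(−0.248t) = 0.03556 → t = ln(28.1216)/0.248 = 3.33654/0.248

t ≈ 13.45 years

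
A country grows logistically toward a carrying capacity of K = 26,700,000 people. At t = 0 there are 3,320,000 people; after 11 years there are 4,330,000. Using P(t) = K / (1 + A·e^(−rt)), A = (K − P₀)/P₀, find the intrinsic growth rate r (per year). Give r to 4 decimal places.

r ≈ 0.0282 per year

A = (26700000 − 3320000)/3320000 = 7.04217
4330000 = 26700000/(1 + 7.04217·e^(−r·11)) → e^(−11r) = (6.16628 − 1)/7.04217 = 0.733621
r = −ln(0.733621)/11 = 0.30976/11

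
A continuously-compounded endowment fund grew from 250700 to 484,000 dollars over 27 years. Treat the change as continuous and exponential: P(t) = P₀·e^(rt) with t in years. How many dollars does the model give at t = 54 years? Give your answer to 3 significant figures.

r = ln(484000/250700) / 27 ≈ 0.024364 per year
P(54) = 250700 · e^(0.024364·54) = 250700 · 3.72719 ≈ 934407.66

≈ 934,000 dollars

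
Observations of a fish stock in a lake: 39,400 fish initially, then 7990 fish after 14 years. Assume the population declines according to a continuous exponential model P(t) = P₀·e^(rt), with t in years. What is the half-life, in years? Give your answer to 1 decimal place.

half-life ≈ 6.1 years

r = ln(7990/39400) / 14 = ln(0.20279) / 14 ≈ -0.11397 per year
half-life = ln 2 / |r| = 0.69315 / 0.11397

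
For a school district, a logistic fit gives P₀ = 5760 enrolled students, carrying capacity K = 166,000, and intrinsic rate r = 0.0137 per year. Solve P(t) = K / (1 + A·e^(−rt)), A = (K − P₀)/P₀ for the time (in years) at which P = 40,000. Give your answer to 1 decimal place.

t ≈ 159.0 years

A = (166000 − 5760)/5760 = 27.81944
40000 = 166000/(1 + 27.81944·e^(−0.0137t)) → 1 + 27.81944·e^(−0.0137t) = 4.15
e^(−0.0137t) = 0.11323 → t = ln(8.83157)/0.0137 = 2.17833/0.0137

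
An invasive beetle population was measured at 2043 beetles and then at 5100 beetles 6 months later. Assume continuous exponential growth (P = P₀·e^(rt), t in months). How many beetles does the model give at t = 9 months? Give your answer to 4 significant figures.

≈ 8,058 beetles

r = ln(5100/2043) / 6 ≈ 0.15247 per month
P(9) = 2043 · e^(0.15247·9) = 2043 · 3.94414 ≈ 8057.89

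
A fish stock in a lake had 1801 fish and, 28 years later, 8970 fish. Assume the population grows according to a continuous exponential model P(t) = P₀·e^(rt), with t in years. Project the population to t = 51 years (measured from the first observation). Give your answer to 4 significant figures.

≈ 33,540 fish

r = ln(8970/1801) / 28 ≈ 0.057341 per year
P(51) = 1801 · e^(0.057341·51) = 1801 · 18.62273 ≈ 33539.54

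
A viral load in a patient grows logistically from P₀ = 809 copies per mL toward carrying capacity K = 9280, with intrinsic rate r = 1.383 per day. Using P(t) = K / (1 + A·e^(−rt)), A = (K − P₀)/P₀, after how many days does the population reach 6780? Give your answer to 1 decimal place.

t ≈ 2.4 days

A = (9280 − 809)/809 = 10.47095
6780 = 9280/(1 + 10.47095·e^(−1.383t)) → 1 + 10.47095·e^(−1.383t) = 1.36873
e^(−1.383t) = 0.035215 → t = ln(28.39722)/1.383 = 3.34629/1.383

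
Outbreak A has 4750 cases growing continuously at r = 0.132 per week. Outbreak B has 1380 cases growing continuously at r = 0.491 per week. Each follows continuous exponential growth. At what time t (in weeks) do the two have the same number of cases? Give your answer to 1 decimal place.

4750·e^(0.132t) = 1380·e^(0.491t)
4750/1380 = e^((0.491 − 0.132)t) → ln(3.44203) = 0.359·t
t = 1.23606 / 0.359

t ≈ 3.4 weeks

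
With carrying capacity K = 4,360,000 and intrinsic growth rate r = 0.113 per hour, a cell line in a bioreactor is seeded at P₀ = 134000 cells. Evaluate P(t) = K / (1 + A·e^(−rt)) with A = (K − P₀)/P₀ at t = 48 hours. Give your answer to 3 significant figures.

A = (4360000 − 134000)/134000 = 31.53731
P(48) = 4360000 / (1 + 31.53731·e^(−0.113·48)) = 4360000 / (1 + 31.53731·0.004409)
= 4360000 / 1.13906 ≈ 3827707.69

≈ 3,830,000 cells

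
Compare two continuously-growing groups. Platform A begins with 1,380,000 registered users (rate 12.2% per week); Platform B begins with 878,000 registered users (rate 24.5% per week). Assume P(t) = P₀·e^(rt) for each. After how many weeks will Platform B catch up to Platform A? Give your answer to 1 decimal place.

1380000·e^(0.122t) = 878000·e^(0.245t)
1380000/878000 = e^((0.245 − 0.122)t) → ln(1.57175) = 0.123·t
t = 0.45219 / 0.123

t ≈ 3.7 weeks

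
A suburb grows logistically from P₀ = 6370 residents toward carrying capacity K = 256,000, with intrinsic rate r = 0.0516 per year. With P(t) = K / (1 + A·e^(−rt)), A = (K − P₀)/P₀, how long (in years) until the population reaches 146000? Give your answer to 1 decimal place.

t ≈ 76.6 years

A = (256000 − 6370)/6370 = 39.18838
146000 = 256000/(1 + 39.18838·e^(−0.0516t)) → 1 + 39.18838·e^(−0.0516t) = 1.75342
e^(−0.0516t) = 0.019226 → t = ln(52.01367)/0.0516 = 3.95151/0.0516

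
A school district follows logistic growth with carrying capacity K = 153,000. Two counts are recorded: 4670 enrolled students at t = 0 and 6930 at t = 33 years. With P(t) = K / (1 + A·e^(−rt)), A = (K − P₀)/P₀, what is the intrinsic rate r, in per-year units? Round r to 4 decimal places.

r ≈ 0.0124 per year

A = (153000 − 4670)/4670 = 31.76231
6930 = 153000/(1 + 31.76231·e^(−r·33)) → e^(−33r) = (22.07792 − 1)/31.76231 = 0.663614
r = −ln(0.663614)/33 = 0.41005/33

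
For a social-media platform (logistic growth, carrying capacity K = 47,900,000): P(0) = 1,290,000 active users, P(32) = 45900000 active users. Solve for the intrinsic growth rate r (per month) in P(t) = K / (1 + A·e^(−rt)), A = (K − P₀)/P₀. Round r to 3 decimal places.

r ≈ 0.210 per month

A = (47900000 − 1290000)/1290000 = 36.13178
45900000 = 47900000/(1 + 36.13178·e^(−r·32)) → e^(−32r) = (1.04357 − 1)/36.13178 = 0.001206
r = −ln(0.001206)/32 = 6.72049/32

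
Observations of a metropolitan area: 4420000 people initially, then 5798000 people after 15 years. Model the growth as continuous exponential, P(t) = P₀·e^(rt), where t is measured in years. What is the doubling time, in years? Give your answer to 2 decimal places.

doubling time ≈ 38.31 years

r = ln(5798000/4420000) / 15 = ln(1.31176) / 15 ≈ 0.018092 per year
doubling time = ln 2 / |r| = 0.69315 / 0.018092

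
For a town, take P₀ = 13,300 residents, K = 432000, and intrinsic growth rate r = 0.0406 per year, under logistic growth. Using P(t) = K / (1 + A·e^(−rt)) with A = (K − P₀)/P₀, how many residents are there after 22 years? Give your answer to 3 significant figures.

≈ 31,100 residents

A = (432000 − 13300)/13300 = 31.4812
P(22) = 432000 / (1 + 31.4812·e^(−0.0406·22)) = 432000 / (1 + 31.4812·0.409344)
= 432000 / 13.88663 ≈ 31109.05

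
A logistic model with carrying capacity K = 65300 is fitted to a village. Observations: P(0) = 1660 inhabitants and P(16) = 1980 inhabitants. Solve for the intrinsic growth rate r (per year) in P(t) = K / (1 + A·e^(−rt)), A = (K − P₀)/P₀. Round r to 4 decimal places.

r ≈ 0.0113 per year

A = (65300 − 1660)/1660 = 38.33735
1980 = 65300/(1 + 38.33735·e^(−r·16)) → e^(−16r) = (32.9798 − 1)/38.33735 = 0.834168
r = −ln(0.834168)/16 = 0.18132/16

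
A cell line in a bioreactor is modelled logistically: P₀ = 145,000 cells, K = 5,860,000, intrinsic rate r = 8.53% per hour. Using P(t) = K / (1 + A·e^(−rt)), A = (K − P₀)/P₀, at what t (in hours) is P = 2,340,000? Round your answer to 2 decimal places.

A = (5860000 − 145000)/145000 = 39.41379
2340000 = 5860000/(1 + 39.41379·e^(−0.0853t)) → 1 + 39.41379·e^(−0.0853t) = 2.50427
e^(−0.0853t) = 0.038166 → t = ln(26.20121)/0.0853 = 3.26581/0.0853

t ≈ 38.29 hours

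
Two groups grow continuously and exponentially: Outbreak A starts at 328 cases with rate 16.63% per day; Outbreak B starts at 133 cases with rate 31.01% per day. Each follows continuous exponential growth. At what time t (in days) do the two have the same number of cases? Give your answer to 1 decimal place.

t ≈ 6.3 days

328·e^(0.1663t) = 133·e^(0.3101t)
328/133 = e^((0.3101 − 0.1663)t) → ln(2.46617) = 0.1438·t
t = 0.90266 / 0.1438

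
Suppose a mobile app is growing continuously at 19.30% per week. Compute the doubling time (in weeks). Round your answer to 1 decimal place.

doubling time = ln(2) / |r| = 0.69315 / 0.193

doubling time ≈ 3.6 weeks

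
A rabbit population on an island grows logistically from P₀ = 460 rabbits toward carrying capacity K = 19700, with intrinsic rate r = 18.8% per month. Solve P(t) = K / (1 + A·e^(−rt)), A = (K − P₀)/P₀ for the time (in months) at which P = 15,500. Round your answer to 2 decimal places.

A = (19700 − 460)/460 = 41.82609
15500 = 19700/(1 + 41.82609·e^(−0.188t)) → 1 + 41.82609·e^(−0.188t) = 1.27097
e^(−0.188t) = 0.006478 → t = ln(154.35818)/0.188 = 5.03928/0.188

t ≈ 26.80 months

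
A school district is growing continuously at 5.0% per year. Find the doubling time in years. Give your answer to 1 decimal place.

doubling time ≈ 13.9 years

doubling time = ln(2) / |r| = 0.69315 / 0.05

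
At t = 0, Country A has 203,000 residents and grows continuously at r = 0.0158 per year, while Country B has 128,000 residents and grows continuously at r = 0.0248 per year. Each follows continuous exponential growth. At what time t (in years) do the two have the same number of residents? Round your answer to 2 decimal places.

t ≈ 51.24 years

203000·e^(0.0158t) = 128000·e^(0.0248t)
203000/128000 = e^((0.0248 − 0.0158)t) → ln(1.58594) = 0.009·t
t = 0.46118 / 0.009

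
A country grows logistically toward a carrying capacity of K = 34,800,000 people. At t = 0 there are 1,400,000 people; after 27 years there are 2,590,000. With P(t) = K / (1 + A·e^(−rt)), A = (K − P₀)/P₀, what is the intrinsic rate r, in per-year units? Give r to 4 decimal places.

A = (34800000 − 1400000)/1400000 = 23.85714
2590000 = 34800000/(1 + 23.85714·e^(−r·27)) → e^(−27r) = (13.43629 − 1)/23.85714 = 0.521282
r = −ln(0.521282)/27 = 0.65146/27

r ≈ 0.0241 per year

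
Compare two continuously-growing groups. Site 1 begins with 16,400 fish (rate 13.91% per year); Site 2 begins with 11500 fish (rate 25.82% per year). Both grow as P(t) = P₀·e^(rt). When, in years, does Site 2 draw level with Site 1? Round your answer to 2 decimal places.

16400·e^(0.1391t) = 11500·e^(0.2582t)
16400/11500 = e^((0.2582 − 0.1391)t) → ln(1.42609) = 0.1191·t
t = 0.35493 / 0.1191

t ≈ 2.98 years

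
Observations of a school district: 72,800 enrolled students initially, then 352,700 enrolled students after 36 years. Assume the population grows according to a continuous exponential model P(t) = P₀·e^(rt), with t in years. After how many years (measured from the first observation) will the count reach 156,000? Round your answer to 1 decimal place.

t ≈ 17.4 years

r = ln(352700/72800) / 36 ≈ 0.043831 per year
t = ln(156000/72800) / r = 0.76214 / 0.043831 ≈ 17.388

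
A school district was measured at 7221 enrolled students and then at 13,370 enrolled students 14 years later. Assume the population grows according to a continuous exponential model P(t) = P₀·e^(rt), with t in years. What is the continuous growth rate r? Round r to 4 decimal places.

r ≈ 0.0440 per year

13370 = 7221 · e^(r·14)
e^(14r) = 13370/7221 = 1.85154
r = ln(1.85154) / 14 = 0.61602 / 14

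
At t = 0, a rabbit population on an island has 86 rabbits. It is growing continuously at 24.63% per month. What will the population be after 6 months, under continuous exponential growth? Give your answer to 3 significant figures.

P(6) = 86 · e^(0.2463·6) = 86 · e^(1.4778)
= 86 · 4.38329 ≈ 376.96

≈ 377 rabbits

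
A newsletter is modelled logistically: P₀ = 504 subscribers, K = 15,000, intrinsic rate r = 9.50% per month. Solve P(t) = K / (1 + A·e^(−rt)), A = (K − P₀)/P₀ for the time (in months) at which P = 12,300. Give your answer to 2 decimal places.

A = (15000 − 504)/504 = 28.7619
12300 = 15000/(1 + 28.7619·e^(−0.095t)) → 1 + 28.7619·e^(−0.095t) = 1.21951
e^(−0.095t) = 0.007632 → t = ln(131.02646)/0.095 = 4.8754/0.095

t ≈ 51.32 months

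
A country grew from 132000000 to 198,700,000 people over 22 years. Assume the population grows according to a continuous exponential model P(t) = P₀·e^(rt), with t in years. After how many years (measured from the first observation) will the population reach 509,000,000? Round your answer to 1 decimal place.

r = ln(198700000/132000000) / 22 ≈ 0.018591 per year
t = ln(509000000/132000000) / r = 1.34965 / 0.018591 ≈ 72.598

t ≈ 72.6 years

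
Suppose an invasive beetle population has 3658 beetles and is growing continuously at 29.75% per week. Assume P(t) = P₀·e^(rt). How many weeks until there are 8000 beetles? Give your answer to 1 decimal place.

t ≈ 2.6 weeks

8000 = 3658 · e^(0.2975·t)
t = ln(8000/3658) / 0.2975 = ln(2.18699) / 0.2975 = 0.78252 / 0.2975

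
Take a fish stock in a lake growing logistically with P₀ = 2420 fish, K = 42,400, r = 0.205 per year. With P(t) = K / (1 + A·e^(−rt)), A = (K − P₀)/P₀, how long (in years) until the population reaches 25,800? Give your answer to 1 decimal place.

t ≈ 15.8 years

A = (42400 − 2420)/2420 = 16.52066
25800 = 42400/(1 + 16.52066·e^(−0.205t)) → 1 + 16.52066·e^(−0.205t) = 1.64341
e^(−0.205t) = 0.038946 → t = ln(25.67669)/0.205 = 3.24558/0.205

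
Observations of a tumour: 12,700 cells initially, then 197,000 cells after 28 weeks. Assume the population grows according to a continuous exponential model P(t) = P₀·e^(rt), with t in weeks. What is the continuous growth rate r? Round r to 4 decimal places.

197000 = 12700 · e^(r·28)
e^(28r) = 197000/12700 = 15.51181
r = ln(15.51181) / 28 = 2.7416 / 28

r ≈ 0.0979 per week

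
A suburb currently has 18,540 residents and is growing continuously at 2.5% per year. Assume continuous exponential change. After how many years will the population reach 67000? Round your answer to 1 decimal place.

t ≈ 51.4 years

67000 = 18540 · e^(0.025·t)
t = ln(67000/18540) / 0.025 = ln(3.61381) / 0.025 = 1.28476 / 0.025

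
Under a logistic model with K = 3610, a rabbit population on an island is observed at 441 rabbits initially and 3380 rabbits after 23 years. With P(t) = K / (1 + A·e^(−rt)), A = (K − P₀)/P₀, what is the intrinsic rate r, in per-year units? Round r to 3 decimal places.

A = (3610 − 441)/441 = 7.18594
3380 = 3610/(1 + 7.18594·e^(−r·23)) → e^(−23r) = (1.06805 − 1)/7.18594 = 0.00947
r = −ln(0.00947)/23 = 4.65968/23

r ≈ 0.203 per year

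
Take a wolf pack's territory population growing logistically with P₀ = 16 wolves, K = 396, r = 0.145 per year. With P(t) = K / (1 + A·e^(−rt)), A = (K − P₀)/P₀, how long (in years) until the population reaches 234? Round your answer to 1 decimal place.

A = (396 − 16)/16 = 23.75
234 = 396/(1 + 23.75·e^(−0.145t)) → 1 + 23.75·e^(−0.145t) = 1.69231
e^(−0.145t) = 0.02915 → t = ln(34.30556)/0.145 = 3.53531/0.145

t ≈ 24.4 years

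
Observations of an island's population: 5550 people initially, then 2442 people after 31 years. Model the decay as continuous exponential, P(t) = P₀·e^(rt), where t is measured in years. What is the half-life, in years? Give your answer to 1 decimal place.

r = ln(2442/5550) / 31 = ln(0.44) / 31 ≈ -0.026483 per year
half-life = ln 2 / |r| = 0.69315 / 0.026483

half-life ≈ 26.2 years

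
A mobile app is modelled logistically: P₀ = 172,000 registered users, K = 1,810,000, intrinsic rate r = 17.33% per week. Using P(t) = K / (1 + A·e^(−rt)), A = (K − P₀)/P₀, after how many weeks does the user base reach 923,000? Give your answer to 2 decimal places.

t ≈ 13.23 weeks

A = (1810000 − 172000)/172000 = 9.52326
923000 = 1810000/(1 + 9.52326·e^(−0.1733t)) → 1 + 9.52326·e^(−0.1733t) = 1.961
e^(−0.1733t) = 0.100911 → t = ln(9.90977)/0.1733 = 2.29352/0.1733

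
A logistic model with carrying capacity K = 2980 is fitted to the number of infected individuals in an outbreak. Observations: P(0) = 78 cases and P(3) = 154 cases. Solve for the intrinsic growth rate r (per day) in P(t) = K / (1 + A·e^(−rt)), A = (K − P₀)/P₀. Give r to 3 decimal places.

A = (2980 − 78)/78 = 37.20513
154 = 2980/(1 + 37.20513·e^(−r·3)) → e^(−3r) = (19.35065 − 1)/37.20513 = 0.493229
r = −ln(0.493229)/3 = 0.70678/3

r ≈ 0.236 per day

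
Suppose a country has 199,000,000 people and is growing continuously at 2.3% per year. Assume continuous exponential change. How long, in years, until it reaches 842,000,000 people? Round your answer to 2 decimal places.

t ≈ 62.72 years

842000000 = 199000000 · e^(0.023·t)
t = ln(842000000/199000000) / 0.023 = ln(4.23116) / 0.023 = 1.44248 / 0.023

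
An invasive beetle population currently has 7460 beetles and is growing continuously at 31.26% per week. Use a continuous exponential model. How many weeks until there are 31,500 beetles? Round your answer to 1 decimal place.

t ≈ 4.6 weeks

31500 = 7460 · e^(0.3126·t)
t = ln(31500/7460) / 0.3126 = ln(4.22252) / 0.3126 = 1.44043 / 0.3126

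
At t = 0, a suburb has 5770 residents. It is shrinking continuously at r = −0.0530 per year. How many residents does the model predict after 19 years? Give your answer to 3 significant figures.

P(19) = 5770 · e^(-0.053·19) = 5770 · e^(-1.007)
= 5770 · 0.36531 ≈ 2107.86

≈ 2,110 residents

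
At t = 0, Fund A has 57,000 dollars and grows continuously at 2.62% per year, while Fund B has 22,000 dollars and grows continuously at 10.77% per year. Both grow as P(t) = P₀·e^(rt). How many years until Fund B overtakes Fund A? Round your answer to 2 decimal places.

t ≈ 11.68 years

57000·e^(0.0262t) = 22000·e^(0.1077t)
57000/22000 = e^((0.1077 − 0.0262)t) → ln(2.59091) = 0.0815·t
t = 0.95201 / 0.0815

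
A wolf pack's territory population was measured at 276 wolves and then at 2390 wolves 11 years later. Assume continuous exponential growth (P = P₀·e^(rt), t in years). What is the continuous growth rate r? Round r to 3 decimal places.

2390 = 276 · e^(r·11)
e^(11r) = 2390/276 = 8.65942
r = ln(8.65942) / 11 = 2.15865 / 11

r ≈ 0.196 per year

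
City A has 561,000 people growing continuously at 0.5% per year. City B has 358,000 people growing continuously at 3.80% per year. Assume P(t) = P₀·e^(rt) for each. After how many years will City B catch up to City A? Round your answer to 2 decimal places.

t ≈ 13.61 years

561000·e^(0.005t) = 358000·e^(0.038t)
561000/358000 = e^((0.038 − 0.005)t) → ln(1.56704) = 0.033·t
t = 0.44919 / 0.033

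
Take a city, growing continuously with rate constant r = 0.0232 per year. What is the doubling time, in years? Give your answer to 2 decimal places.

doubling time ≈ 29.88 years

doubling time = ln(2) / |r| = 0.69315 / 0.0232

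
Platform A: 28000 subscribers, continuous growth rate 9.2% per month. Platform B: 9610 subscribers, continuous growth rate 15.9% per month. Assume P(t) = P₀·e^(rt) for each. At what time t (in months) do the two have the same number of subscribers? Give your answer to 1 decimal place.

t ≈ 16.0 months

28000·e^(0.092t) = 9610·e^(0.159t)
28000/9610 = e^((0.159 − 0.092)t) → ln(2.91363) = 0.067·t
t = 1.0694 / 0.067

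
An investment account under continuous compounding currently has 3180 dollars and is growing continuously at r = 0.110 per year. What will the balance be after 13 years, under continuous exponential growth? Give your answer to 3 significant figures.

≈ 13,300 dollars

P(13) = 3180 · e^(0.11·13) = 3180 · e^(1.43)
= 3180 · 4.1787 ≈ 13288.26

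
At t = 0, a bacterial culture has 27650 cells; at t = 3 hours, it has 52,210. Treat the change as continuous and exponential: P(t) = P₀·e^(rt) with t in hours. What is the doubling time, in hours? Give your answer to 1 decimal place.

doubling time ≈ 3.3 hours

r = ln(52210/27650) / 3 = ln(1.88825) / 3 ≈ 0.211883 per hour
doubling time = ln 2 / |r| = 0.69315 / 0.211883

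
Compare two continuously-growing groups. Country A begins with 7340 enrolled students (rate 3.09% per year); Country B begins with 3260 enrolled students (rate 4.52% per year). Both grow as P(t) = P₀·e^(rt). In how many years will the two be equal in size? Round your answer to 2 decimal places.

7340·e^(0.0309t) = 3260·e^(0.0452t)
7340/3260 = e^((0.0452 − 0.0309)t) → ln(2.25153) = 0.0143·t
t = 0.81161 / 0.0143

t ≈ 56.76 years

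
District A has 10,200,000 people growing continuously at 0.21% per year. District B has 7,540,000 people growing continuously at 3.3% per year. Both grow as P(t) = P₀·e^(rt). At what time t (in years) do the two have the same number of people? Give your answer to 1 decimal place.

t ≈ 9.8 years

10200000·e^(0.0021t) = 7540000·e^(0.033t)
10200000/7540000 = e^((0.033 − 0.0021)t) → ln(1.35279) = 0.0309·t
t = 0.30217 / 0.0309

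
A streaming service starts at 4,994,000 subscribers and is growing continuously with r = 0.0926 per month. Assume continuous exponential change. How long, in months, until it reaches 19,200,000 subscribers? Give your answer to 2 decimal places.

19200000 = 4994000 · e^(0.0926·t)
t = ln(19200000/4994000) / 0.0926 = ln(3.84461) / 0.0926 = 1.34667 / 0.0926

t ≈ 14.54 months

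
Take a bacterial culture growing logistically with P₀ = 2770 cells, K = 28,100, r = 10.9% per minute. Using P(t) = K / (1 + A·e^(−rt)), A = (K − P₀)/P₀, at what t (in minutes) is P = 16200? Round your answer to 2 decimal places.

A = (28100 − 2770)/2770 = 9.1444
16200 = 28100/(1 + 9.1444·e^(−0.109t)) → 1 + 9.1444·e^(−0.109t) = 1.73457
e^(−0.109t) = 0.08033 → t = ln(12.44868)/0.109 = 2.52161/0.109

t ≈ 23.13 minutes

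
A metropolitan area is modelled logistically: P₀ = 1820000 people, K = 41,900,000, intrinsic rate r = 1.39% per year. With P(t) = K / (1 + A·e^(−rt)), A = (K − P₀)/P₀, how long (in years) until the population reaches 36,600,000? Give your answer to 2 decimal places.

t ≈ 361.47 years

A = (41900000 − 1820000)/1820000 = 22.02198
36600000 = 41900000/(1 + 22.02198·e^(−0.0139t)) → 1 + 22.02198·e^(−0.0139t) = 1.14481
e^(−0.0139t) = 0.006576 → t = ln(152.0763)/0.0139 = 5.02438/0.0139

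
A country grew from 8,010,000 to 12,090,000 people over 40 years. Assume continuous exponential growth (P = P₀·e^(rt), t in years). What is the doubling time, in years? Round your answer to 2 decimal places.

r = ln(12090000/8010000) / 40 = ln(1.50936) / 40 ≈ 0.010292 per year
doubling time = ln 2 / |r| = 0.69315 / 0.010292

doubling time ≈ 67.35 years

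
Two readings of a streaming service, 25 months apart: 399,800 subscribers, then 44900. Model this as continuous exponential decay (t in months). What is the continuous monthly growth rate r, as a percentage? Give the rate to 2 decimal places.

r ≈ -8.75% per month

44900 = 399800 · e^(r·25)
e^(25r) = 44900/399800 = 0.11231
r = ln(0.11231) / 25 = -2.18653 / 25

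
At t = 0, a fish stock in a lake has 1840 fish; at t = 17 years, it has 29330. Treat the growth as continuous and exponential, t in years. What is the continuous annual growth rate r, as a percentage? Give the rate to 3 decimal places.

r ≈ 16.287% per year

29330 = 1840 · e^(r·17)
e^(17r) = 29330/1840 = 15.94022
r = ln(15.94022) / 17 = 2.76885 / 17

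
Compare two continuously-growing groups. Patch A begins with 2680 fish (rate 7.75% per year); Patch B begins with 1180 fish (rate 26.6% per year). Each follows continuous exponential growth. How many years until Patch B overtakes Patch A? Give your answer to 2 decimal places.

2680·e^(0.0775t) = 1180·e^(0.266t)
2680/1180 = e^((0.266 − 0.0775)t) → ln(2.27119) = 0.1885·t
t = 0.8203 / 0.1885

t ≈ 4.35 years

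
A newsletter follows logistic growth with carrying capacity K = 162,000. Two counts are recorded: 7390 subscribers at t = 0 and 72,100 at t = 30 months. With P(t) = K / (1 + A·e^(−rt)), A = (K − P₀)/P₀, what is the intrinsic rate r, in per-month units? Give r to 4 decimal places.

A = (162000 − 7390)/7390 = 20.92152
72100 = 162000/(1 + 20.92152·e^(−r·30)) → e^(−30r) = (2.24688 − 1)/20.92152 = 0.059598
r = −ln(0.059598)/30 = 2.82013/30

r ≈ 0.0940 per month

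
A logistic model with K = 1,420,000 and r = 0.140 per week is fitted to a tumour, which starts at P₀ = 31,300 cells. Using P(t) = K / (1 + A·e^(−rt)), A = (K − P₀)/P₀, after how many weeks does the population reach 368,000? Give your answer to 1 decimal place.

A = (1420000 − 31300)/31300 = 44.36741
368000 = 1420000/(1 + 44.36741·e^(−0.14t)) → 1 + 44.36741·e^(−0.14t) = 3.8587
e^(−0.14t) = 0.064432 → t = ln(15.52016)/0.14 = 2.74214/0.14

t ≈ 19.6 weeks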